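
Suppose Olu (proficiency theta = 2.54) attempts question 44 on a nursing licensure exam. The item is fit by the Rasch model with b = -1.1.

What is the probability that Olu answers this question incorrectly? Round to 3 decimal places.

0.026

P(theta) = 1 / (1 + exp(−(theta − b)))
Exponent: (2.54 − (-1.1)) = 3.6400
1/(1 + e^{-3.6400}) = 0.9744
P = 0.9744
P(incorrect) = 1 − 0.9744 = 0.0256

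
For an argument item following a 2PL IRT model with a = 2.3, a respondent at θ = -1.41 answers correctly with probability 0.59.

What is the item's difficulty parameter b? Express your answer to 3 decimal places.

P(θ) = 1 / (1 + exp(−a(θ − b)))
logit(0.59) = ln(0.59/0.41) = 0.3640
b = θ − logit/(a) = -1.41 − 0.3640/2.3000 = -1.5682

-1.568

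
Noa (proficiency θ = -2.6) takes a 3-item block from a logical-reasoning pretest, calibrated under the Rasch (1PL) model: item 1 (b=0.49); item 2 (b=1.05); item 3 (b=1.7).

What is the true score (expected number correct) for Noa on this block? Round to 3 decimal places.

0.082

P(θ) = 1 / (1 + exp(−(θ − b)))
P_1 = 1/(1+e^{3.0900}) = 0.0435
P_2 = 1/(1+e^{3.6500}) = 0.0253
P_3 = 1/(1+e^{4.3000}) = 0.0134
E[score] = 0.0435 + 0.0253 + 0.0134 = 0.0822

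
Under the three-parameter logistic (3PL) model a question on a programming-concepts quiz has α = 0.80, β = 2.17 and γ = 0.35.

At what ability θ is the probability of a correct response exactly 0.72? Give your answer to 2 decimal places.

P(θ) = γ + (1 − γ) · 1 / (1 + exp(−α(θ − β)))
Remove guessing floor: (0.72 − 0.35)/(1 − 0.35) = 0.5692
logit = ln(0.5692/0.4308) = 0.2787
θ = β + logit/(α) = 2.17 + 0.2787/0.8000 = 2.5184

2.52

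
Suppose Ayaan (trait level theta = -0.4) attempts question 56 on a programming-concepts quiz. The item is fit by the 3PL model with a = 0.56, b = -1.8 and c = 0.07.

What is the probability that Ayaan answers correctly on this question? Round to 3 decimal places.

P(theta) = c + (1 − c) · 1 / (1 + exp(−a(theta − b)))
Exponent: 0.56 × (-0.4 − (-1.8)) = 0.7840
1/(1 + e^{-0.7840}) = 0.6865
P = 0.07 + 0.93 × 0.6865 = 0.7085

0.708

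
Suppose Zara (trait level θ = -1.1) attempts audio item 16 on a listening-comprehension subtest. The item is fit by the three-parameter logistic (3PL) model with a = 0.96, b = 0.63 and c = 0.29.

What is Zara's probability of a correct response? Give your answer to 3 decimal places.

P(θ) = c + (1 − c) · 1 / (1 + exp(−a(θ − b)))
Exponent: 0.96 × (-1.1 − 0.63) = -1.6608
1/(1 + e^{1.6608}) = 0.1597
P = 0.29 + 0.71 × 0.1597 = 0.4034

0.403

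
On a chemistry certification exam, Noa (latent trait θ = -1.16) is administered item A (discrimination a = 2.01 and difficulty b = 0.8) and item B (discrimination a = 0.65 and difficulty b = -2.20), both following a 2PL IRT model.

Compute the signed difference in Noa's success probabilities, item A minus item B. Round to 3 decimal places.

-0.644

P(θ) = 1 / (1 + exp(−a(θ − b)))
P_A = 0.0191
P_B = 0.6628
P_A − P_B = -0.6438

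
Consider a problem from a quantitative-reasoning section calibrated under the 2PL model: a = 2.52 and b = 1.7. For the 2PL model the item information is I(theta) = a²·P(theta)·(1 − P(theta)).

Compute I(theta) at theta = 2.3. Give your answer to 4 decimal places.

P = 1/(1+e^{-1.5120}) = 0.8194
P(1−P) = 0.8194 × 0.1806 = 0.1480
I = a² × P(1−P) = 2.52² × 0.1480 = 0.93993

0.9399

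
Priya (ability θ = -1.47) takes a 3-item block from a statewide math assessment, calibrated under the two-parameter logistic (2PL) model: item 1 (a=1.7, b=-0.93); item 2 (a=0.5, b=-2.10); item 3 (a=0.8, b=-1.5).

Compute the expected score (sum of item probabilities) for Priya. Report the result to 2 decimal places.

1.37

P(θ) = 1 / (1 + exp(−a(θ − b)))
P_1 = 1/(1+e^{0.9180}) = 0.2854
P_2 = 1/(1+e^{-0.3150}) = 0.5781
P_3 = 1/(1+e^{-0.0240}) = 0.5060
E[score] = 0.2854 + 0.5781 + 0.5060 = 1.3695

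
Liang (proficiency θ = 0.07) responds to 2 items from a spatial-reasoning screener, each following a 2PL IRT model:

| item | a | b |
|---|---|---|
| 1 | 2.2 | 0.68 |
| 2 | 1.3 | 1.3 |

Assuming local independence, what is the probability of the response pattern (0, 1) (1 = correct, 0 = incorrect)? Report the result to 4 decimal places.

0.1333

P(θ) = 1 / (1 + exp(−a(θ − b)))
P_1 = 1/(1+e^{1.3420}) = 0.2072
P_2 = 1/(1+e^{1.5990}) = 0.1681
L = (1−P_1) × P_2 = 0.7928 × 0.1681 = 0.13329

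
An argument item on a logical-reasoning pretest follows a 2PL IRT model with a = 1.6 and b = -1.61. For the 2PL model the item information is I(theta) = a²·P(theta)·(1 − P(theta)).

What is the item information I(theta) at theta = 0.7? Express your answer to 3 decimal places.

P = 1/(1+e^{-3.6960}) = 0.9758
P(1−P) = 0.9758 × 0.0242 = 0.0236
I = a² × P(1−P) = 1.6² × 0.0236 = 0.06050

0.061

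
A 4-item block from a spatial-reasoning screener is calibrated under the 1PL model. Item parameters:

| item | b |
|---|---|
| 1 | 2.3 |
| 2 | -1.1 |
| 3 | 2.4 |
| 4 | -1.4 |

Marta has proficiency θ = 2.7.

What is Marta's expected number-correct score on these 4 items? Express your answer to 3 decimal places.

3.135

P(θ) = 1 / (1 + exp(−(θ − b)))
P_1 = 1/(1+e^{-0.4000}) = 0.5987
P_2 = 1/(1+e^{-3.8000}) = 0.9781
P_3 = 1/(1+e^{-0.3000}) = 0.5744
P_4 = 1/(1+e^{-4.1000}) = 0.9837
E[score] = 0.5987 + 0.9781 + 0.5744 + 0.9837 = 3.1349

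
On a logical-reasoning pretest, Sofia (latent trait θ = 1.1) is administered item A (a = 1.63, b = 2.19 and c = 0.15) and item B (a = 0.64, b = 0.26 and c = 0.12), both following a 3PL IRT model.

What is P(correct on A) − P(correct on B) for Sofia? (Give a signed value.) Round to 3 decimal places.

-0.402

P(θ) = c + (1 − c) · 1 / (1 + exp(−a(θ − b)))
P_A = 0.2730
P_B = 0.6755
P_A − P_B = -0.4025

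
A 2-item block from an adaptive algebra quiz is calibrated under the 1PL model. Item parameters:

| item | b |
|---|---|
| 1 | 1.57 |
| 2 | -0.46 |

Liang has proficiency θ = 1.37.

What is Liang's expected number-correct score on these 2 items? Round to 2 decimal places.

P(θ) = 1 / (1 + exp(−(θ − b)))
P_1 = 1/(1+e^{0.2000}) = 0.4502
P_2 = 1/(1+e^{-1.8300}) = 0.8618
E[score] = 0.4502 + 0.8618 = 1.3119

1.31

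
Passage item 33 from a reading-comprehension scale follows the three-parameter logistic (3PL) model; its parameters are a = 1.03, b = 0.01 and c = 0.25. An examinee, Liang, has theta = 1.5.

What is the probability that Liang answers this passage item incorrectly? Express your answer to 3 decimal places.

0.133

P(theta) = c + (1 − c) · 1 / (1 + exp(−a(theta − b)))
Exponent: 1.03 × (1.5 − 0.01) = 1.5347
1/(1 + e^{-1.5347}) = 0.8227
P = 0.25 + 0.75 × 0.8227 = 0.8670
P(incorrect) = 1 − 0.8670 = 0.1330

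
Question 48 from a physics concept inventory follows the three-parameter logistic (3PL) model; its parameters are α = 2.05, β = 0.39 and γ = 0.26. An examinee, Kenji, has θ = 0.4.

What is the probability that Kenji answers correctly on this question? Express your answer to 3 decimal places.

P(θ) = γ + (1 − γ) · 1 / (1 + exp(−α(θ − β)))
Exponent: 2.05 × (0.4 − 0.39) = 0.0205
1/(1 + e^{-0.0205}) = 0.5051
P = 0.26 + 0.74 × 0.5051 = 0.6338

0.634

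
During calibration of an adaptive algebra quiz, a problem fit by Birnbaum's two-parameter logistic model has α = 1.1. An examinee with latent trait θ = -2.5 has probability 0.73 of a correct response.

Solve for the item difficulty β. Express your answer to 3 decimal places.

P(θ) = 1 / (1 + exp(−α(θ − β)))
logit(0.73) = ln(0.73/0.27) = 0.9946
β = θ − logit/(α) = -2.5 − 0.9946/1.1000 = -3.4042

-3.404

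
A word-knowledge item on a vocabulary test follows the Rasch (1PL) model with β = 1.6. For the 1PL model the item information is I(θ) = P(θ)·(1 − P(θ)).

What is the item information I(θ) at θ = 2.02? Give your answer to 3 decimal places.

P = 1/(1+e^{-0.4200}) = 0.6035
P(1−P) = 0.6035 × 0.3965 = 0.2393
I = P(1−P) = 0.23929

0.239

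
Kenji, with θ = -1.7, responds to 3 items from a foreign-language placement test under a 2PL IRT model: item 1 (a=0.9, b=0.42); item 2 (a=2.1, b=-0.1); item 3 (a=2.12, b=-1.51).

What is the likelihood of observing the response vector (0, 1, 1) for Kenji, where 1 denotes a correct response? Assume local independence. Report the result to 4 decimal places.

P(θ) = 1 / (1 + exp(−a(θ − b)))
P_1 = 1/(1+e^{1.9080}) = 0.1292
P_2 = 1/(1+e^{3.3600}) = 0.0336
P_3 = 1/(1+e^{0.4028}) = 0.4006
L = (1−P_1) × P_2 × P_3 = 0.8708 × 0.0336 × 0.4006 = 0.01171

0.0117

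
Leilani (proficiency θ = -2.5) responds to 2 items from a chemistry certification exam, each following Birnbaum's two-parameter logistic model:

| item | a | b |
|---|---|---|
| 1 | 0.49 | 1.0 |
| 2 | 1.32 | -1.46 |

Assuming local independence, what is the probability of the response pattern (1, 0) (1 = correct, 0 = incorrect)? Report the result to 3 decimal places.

0.122

P(θ) = 1 / (1 + exp(−a(θ − b)))
P_1 = 1/(1+e^{1.7150}) = 0.1525
P_2 = 1/(1+e^{1.3728}) = 0.2022
L = P_1 × (1−P_2) = 0.1525 × 0.7978 = 0.12168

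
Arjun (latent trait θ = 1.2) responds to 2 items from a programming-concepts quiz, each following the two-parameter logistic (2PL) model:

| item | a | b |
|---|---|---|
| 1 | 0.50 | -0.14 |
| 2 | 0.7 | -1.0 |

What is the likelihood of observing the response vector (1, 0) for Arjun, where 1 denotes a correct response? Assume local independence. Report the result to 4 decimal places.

P(θ) = 1 / (1 + exp(−a(θ − b)))
P_1 = 1/(1+e^{-0.6700}) = 0.6615
P_2 = 1/(1+e^{-1.5400}) = 0.8235
L = P_1 × (1−P_2) = 0.6615 × 0.1765 = 0.11678

0.1168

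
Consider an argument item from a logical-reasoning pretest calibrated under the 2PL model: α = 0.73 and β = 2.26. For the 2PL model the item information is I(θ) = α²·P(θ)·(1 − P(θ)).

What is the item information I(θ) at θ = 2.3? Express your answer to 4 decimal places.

P = 1/(1+e^{-0.0292}) = 0.5073
P(1−P) = 0.5073 × 0.4927 = 0.2499
I = α² × P(1−P) = 0.73² × 0.2499 = 0.13320

0.1332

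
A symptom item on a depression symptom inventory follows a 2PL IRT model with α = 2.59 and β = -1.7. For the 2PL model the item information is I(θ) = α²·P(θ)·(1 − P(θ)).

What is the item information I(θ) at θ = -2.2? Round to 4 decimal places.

1.1322

P = 1/(1+e^{1.2950}) = 0.2150
P(1−P) = 0.2150 × 0.7850 = 0.1688
I = α² × P(1−P) = 2.59² × 0.1688 = 1.13219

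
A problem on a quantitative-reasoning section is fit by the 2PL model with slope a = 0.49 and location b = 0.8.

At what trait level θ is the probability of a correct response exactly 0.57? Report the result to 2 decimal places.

P(θ) = 1 / (1 + exp(−a(θ − b)))
logit = ln(0.5700/0.4300) = 0.2819
θ = b + logit/(a) = 0.8 + 0.2819/0.4900 = 1.3752

1.38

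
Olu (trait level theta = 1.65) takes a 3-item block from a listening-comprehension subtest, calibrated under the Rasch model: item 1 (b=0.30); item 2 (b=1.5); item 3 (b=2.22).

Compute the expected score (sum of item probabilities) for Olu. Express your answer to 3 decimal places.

P(theta) = 1 / (1 + exp(−(theta − b)))
P_1 = 1/(1+e^{-1.3500}) = 0.7941
P_2 = 1/(1+e^{-0.1500}) = 0.5374
P_3 = 1/(1+e^{0.5700}) = 0.3612
E[score] = 0.7941 + 0.5374 + 0.3612 = 1.6928

1.693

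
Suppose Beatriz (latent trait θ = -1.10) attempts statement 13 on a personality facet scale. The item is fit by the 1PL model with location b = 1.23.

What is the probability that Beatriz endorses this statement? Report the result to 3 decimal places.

0.089

P(θ) = 1 / (1 + exp(−(θ − b)))
Exponent: (-1.10 − 1.23) = -2.3300
1/(1 + e^{2.3300}) = 0.0887
P = 0.0887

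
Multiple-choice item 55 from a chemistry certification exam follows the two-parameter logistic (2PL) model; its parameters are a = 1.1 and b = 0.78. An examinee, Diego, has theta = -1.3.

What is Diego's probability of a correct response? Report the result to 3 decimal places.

0.092

P(theta) = 1 / (1 + exp(−a(theta − b)))
Exponent: 1.1 × (-1.3 − 0.78) = -2.2880
1/(1 + e^{2.2880}) = 0.0921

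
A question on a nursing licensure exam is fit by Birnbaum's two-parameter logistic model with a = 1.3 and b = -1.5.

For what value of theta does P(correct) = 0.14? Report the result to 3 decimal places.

-2.896

P(theta) = 1 / (1 + exp(−a(theta − b)))
logit = ln(0.1400/0.8600) = -1.8153
theta = b + logit/(a) = -1.5 + (-1.8153)/1.3000 = -2.8964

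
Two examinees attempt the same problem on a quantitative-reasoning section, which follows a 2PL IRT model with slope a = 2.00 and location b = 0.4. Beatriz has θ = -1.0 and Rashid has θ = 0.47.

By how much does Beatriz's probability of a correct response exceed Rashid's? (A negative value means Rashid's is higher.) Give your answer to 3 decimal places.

P(θ) = 1 / (1 + exp(−a(θ − b)))
P(Beatriz) = 0.0573  [exponent -2.8000]
P(Rashid) = 0.5349  [exponent 0.1400]
Difference = 0.0573 − 0.5349 = -0.4776

-0.478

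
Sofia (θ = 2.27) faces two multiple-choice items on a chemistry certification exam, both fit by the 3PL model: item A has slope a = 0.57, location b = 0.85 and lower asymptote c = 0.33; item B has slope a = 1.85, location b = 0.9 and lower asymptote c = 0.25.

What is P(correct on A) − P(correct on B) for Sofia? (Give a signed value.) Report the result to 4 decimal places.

P(θ) = c + (1 − c) · 1 / (1 + exp(−a(θ − b)))
P_A = 0.7936
P_B = 0.9449
P_A − P_B = -0.1513

-0.1513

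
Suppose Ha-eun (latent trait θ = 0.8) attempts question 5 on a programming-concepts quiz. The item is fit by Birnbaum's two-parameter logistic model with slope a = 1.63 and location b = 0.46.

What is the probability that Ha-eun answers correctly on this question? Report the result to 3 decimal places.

0.635

P(θ) = 1 / (1 + exp(−a(θ − b)))
Exponent: 1.63 × (0.8 − 0.46) = 0.5542
1/(1 + e^{-0.5542}) = 0.6351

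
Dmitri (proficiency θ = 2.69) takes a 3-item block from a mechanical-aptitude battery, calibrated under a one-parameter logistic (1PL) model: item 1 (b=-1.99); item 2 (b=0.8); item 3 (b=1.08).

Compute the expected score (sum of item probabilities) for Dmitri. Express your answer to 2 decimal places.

P(θ) = 1 / (1 + exp(−(θ − b)))
P_1 = 1/(1+e^{-4.6800}) = 0.9908
P_2 = 1/(1+e^{-1.8900}) = 0.8688
P_3 = 1/(1+e^{-1.6100}) = 0.8334
E[score] = 0.9908 + 0.8688 + 0.8334 = 2.6930

2.69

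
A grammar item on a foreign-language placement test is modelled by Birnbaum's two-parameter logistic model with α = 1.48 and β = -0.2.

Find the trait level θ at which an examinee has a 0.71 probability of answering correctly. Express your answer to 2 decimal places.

0.40

P(θ) = 1 / (1 + exp(−α(θ − β)))
logit = ln(0.7100/0.2900) = 0.8954
θ = β + logit/(α) = -0.2 + 0.8954/1.4800 = 0.4050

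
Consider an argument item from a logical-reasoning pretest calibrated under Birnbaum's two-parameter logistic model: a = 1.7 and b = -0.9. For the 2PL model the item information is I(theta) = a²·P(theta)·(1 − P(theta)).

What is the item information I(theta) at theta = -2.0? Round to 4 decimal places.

P = 1/(1+e^{1.8700}) = 0.1335
P(1−P) = 0.1335 × 0.8665 = 0.1157
I = a² × P(1−P) = 1.7² × 0.1157 = 0.33440

0.3344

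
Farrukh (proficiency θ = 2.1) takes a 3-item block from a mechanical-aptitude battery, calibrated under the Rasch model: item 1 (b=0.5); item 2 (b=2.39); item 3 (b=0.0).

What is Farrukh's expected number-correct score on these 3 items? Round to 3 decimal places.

P(θ) = 1 / (1 + exp(−(θ − b)))
P_1 = 1/(1+e^{-1.6000}) = 0.8320
P_2 = 1/(1+e^{0.2900}) = 0.4280
P_3 = 1/(1+e^{-2.1000}) = 0.8909
E[score] = 0.8320 + 0.4280 + 0.8909 = 2.1509

2.151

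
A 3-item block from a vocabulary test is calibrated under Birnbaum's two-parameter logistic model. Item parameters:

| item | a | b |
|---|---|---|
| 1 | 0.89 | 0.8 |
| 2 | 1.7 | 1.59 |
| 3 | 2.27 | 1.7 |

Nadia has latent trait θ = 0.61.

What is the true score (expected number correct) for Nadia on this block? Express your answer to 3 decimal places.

P(θ) = 1 / (1 + exp(−a(θ − b)))
P_1 = 1/(1+e^{0.1691}) = 0.4578
P_2 = 1/(1+e^{1.6660}) = 0.1590
P_3 = 1/(1+e^{2.4743}) = 0.0777
E[score] = 0.4578 + 0.1590 + 0.0777 = 0.6945

0.694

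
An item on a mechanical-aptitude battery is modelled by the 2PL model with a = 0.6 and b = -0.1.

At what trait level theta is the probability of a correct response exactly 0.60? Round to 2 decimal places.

0.58

P(theta) = 1 / (1 + exp(−a(theta − b)))
logit = ln(0.6000/0.4000) = 0.4055
theta = b + logit/(a) = -0.1 + 0.4055/0.6000 = 0.5758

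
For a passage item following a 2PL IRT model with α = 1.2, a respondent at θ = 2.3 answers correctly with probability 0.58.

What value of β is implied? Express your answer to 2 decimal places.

P(θ) = 1 / (1 + exp(−α(θ − β)))
logit(0.58) = ln(0.58/0.42) = 0.3228
β = θ − logit/(α) = 2.3 − 0.3228/1.2000 = 2.0310

2.03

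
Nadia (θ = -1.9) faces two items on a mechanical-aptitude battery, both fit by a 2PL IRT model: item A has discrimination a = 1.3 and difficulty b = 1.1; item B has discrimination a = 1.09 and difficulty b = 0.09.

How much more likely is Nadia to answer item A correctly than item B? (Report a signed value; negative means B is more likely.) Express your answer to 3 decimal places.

P(θ) = 1 / (1 + exp(−a(θ − b)))
P_A = 0.0198
P_B = 0.1026
P_A − P_B = -0.0827

-0.083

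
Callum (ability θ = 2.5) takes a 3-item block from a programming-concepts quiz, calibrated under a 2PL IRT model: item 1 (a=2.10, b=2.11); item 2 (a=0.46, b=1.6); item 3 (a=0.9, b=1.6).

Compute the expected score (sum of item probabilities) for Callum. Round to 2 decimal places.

1.99

P(θ) = 1 / (1 + exp(−a(θ − b)))
P_1 = 1/(1+e^{-0.8190}) = 0.6940
P_2 = 1/(1+e^{-0.4140}) = 0.6020
P_3 = 1/(1+e^{-0.8100}) = 0.6921
E[score] = 0.6940 + 0.6020 + 0.6921 = 1.9882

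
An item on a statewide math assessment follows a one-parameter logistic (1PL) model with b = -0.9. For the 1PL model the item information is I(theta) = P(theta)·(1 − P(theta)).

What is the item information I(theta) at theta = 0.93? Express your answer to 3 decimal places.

P = 1/(1+e^{-1.8300}) = 0.8618
P(1−P) = 0.8618 × 0.1382 = 0.1191
I = P(1−P) = 0.11913

0.119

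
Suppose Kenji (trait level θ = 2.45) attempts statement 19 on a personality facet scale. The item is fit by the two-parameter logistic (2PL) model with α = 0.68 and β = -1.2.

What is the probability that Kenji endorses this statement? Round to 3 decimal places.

0.923

P(θ) = 1 / (1 + exp(−α(θ − β)))
Exponent: 0.68 × (2.45 − (-1.2)) = 2.4820
1/(1 + e^{-2.4820}) = 0.9229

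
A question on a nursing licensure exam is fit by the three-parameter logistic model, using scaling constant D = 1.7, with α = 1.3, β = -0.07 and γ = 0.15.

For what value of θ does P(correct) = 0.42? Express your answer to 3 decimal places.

-0.416

P(θ) = γ + (1 − γ) · 1 / (1 + exp(−D·α(θ − β)))
Remove guessing floor: (0.42 − 0.15)/(1 − 0.15) = 0.3176
logit = ln(0.3176/0.6824) = -0.7646
θ = β + logit/(1.7·α) = -0.07 + (-0.7646)/2.2100 = -0.4160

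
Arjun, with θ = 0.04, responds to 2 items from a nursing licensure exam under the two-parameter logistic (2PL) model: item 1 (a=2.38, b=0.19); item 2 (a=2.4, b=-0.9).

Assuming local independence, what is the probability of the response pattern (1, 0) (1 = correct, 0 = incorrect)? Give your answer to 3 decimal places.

0.039

P(θ) = 1 / (1 + exp(−a(θ − b)))
P_1 = 1/(1+e^{0.3570}) = 0.4117
P_2 = 1/(1+e^{-2.2560}) = 0.9052
L = P_1 × (1−P_2) = 0.4117 × 0.0948 = 0.03904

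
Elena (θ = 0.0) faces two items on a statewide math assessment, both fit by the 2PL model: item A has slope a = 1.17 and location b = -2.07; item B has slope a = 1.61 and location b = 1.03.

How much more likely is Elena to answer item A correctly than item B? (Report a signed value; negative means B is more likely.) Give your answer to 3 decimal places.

P(θ) = 1 / (1 + exp(−a(θ − b)))
P_A = 0.9185
P_B = 0.1600
P_A − P_B = 0.7585

0.758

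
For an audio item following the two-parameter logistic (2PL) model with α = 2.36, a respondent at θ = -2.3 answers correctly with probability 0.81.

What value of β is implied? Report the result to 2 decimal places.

P(θ) = 1 / (1 + exp(−α(θ − β)))
logit(0.81) = ln(0.81/0.19) = 1.4500
β = θ − logit/(α) = -2.3 − 1.4500/2.3600 = -2.9144

-2.91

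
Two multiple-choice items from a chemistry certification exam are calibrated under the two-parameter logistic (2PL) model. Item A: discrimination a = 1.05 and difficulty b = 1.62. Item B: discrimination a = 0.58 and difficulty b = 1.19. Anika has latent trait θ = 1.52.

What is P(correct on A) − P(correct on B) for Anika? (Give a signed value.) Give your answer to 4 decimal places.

-0.0739

P(θ) = 1 / (1 + exp(−a(θ − b)))
P_A = 0.4738
P_B = 0.5477
P_A − P_B = -0.0739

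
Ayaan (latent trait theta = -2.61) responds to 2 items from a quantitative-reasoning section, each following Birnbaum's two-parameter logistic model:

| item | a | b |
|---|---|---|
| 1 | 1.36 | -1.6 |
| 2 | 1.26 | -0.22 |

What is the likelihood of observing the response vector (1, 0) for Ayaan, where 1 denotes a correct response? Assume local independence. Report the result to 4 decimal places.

P(theta) = 1 / (1 + exp(−a(theta − b)))
P_1 = 1/(1+e^{1.3736}) = 0.2020
P_2 = 1/(1+e^{3.0114}) = 0.0469
L = P_1 × (1−P_2) = 0.2020 × 0.9531 = 0.19256

0.1926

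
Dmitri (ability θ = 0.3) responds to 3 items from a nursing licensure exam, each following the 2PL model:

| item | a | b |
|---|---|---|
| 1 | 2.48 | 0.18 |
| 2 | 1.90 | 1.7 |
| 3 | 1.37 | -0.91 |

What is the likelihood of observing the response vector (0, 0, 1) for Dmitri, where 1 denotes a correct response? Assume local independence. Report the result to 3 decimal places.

0.335

P(θ) = 1 / (1 + exp(−a(θ − b)))
P_1 = 1/(1+e^{-0.2976}) = 0.5739
P_2 = 1/(1+e^{2.6600}) = 0.0654
P_3 = 1/(1+e^{-1.6577}) = 0.8399
L = (1−P_1) × (1−P_2) × P_3 = 0.4261 × 0.9346 × 0.8399 = 0.33453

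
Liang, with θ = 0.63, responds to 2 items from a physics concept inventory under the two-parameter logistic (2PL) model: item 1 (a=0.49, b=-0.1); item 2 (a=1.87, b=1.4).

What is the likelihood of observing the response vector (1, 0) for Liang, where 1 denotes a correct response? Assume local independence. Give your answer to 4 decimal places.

0.4758

P(θ) = 1 / (1 + exp(−a(θ − b)))
P_1 = 1/(1+e^{-0.3577}) = 0.5885
P_2 = 1/(1+e^{1.4399}) = 0.1916
L = P_1 × (1−P_2) = 0.5885 × 0.8084 = 0.47575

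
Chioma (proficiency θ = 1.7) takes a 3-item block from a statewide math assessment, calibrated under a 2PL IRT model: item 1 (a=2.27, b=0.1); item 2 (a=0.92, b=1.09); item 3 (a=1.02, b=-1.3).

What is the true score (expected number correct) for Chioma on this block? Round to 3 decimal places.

P(θ) = 1 / (1 + exp(−a(θ − b)))
P_1 = 1/(1+e^{-3.6320}) = 0.9742
P_2 = 1/(1+e^{-0.5612}) = 0.6367
P_3 = 1/(1+e^{-3.0600}) = 0.9552
E[score] = 0.9742 + 0.6367 + 0.9552 = 2.5662

2.566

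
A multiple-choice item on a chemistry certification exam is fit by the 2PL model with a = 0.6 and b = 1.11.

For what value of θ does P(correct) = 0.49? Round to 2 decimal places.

1.04

P(θ) = 1 / (1 + exp(−a(θ − b)))
logit = ln(0.4900/0.5100) = -0.0400
θ = b + logit/(a) = 1.11 + (-0.0400)/0.6000 = 1.0433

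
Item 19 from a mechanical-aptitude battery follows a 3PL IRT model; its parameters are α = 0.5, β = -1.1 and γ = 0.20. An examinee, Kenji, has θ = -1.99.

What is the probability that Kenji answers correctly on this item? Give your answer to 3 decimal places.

0.512

P(θ) = γ + (1 − γ) · 1 / (1 + exp(−α(θ − β)))
Exponent: 0.5 × (-1.99 − (-1.1)) = -0.4450
1/(1 + e^{0.4450}) = 0.3906
P = 0.20 + 0.80 × 0.3906 = 0.5124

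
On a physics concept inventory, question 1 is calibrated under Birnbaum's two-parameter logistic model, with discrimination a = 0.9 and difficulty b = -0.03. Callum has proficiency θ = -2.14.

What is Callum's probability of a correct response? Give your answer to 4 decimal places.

P(θ) = 1 / (1 + exp(−a(θ − b)))
Exponent: 0.9 × (-2.14 − (-0.03)) = -1.8990
1/(1 + e^{1.8990}) = 0.1302

0.1302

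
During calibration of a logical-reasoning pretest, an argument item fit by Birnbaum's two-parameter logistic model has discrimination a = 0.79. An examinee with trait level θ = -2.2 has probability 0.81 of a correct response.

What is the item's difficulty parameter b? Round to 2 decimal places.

P(θ) = 1 / (1 + exp(−a(θ − b)))
logit(0.81) = ln(0.81/0.19) = 1.4500
b = θ − logit/(a) = -2.2 − 1.4500/0.7900 = -4.0355

-4.04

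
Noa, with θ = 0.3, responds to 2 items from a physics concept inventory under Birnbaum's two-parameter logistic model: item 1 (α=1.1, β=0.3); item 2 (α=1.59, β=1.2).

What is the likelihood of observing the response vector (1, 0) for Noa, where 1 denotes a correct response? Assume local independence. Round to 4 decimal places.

P(θ) = 1 / (1 + exp(−α(θ − β)))
P_1 = 1/(1+e^{0.0000}) = 0.5000
P_2 = 1/(1+e^{1.4310}) = 0.1929
L = P_1 × (1−P_2) = 0.5000 × 0.8071 = 0.40353

0.4035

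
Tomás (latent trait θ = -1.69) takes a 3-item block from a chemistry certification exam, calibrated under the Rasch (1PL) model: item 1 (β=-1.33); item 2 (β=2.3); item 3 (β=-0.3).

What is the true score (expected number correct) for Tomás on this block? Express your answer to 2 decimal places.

0.63

P(θ) = 1 / (1 + exp(−(θ − β)))
P_1 = 1/(1+e^{0.3600}) = 0.4110
P_2 = 1/(1+e^{3.9900}) = 0.0182
P_3 = 1/(1+e^{1.3900}) = 0.1994
E[score] = 0.4110 + 0.0182 + 0.1994 = 0.6285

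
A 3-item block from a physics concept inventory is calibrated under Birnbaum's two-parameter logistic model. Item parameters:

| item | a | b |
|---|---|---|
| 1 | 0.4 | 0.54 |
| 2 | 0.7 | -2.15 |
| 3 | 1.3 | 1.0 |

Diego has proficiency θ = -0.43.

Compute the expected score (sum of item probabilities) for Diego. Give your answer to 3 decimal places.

P(θ) = 1 / (1 + exp(−a(θ − b)))
P_1 = 1/(1+e^{0.3880}) = 0.4042
P_2 = 1/(1+e^{-1.2040}) = 0.7692
P_3 = 1/(1+e^{1.8590}) = 0.1348
E[score] = 0.4042 + 0.7692 + 0.1348 = 1.3083

1.308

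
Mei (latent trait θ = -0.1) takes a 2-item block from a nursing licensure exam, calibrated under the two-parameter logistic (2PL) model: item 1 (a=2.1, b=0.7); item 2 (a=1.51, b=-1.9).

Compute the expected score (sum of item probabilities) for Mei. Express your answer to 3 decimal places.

P(θ) = 1 / (1 + exp(−a(θ − b)))
P_1 = 1/(1+e^{1.6800}) = 0.1571
P_2 = 1/(1+e^{-2.7180}) = 0.9381
E[score] = 0.1571 + 0.9381 = 1.0952

1.095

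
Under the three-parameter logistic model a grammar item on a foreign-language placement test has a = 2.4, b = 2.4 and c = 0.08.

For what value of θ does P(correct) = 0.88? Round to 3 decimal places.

3.190

P(θ) = c + (1 − c) · 1 / (1 + exp(−a(θ − b)))
Remove guessing floor: (0.88 − 0.08)/(1 − 0.08) = 0.8696
logit = ln(0.8696/0.1304) = 1.8971
θ = b + logit/(a) = 2.4 + 1.8971/2.4000 = 3.1905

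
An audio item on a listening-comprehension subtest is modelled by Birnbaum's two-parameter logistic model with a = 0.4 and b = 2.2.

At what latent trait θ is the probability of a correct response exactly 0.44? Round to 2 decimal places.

P(θ) = 1 / (1 + exp(−a(θ − b)))
logit = ln(0.4400/0.5600) = -0.2412
θ = b + logit/(a) = 2.2 + (-0.2412)/0.4000 = 1.5971

1.60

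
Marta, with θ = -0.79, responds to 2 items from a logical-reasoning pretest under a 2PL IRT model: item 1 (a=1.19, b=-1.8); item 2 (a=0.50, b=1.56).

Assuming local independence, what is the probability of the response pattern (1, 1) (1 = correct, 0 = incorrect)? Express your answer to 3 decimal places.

P(θ) = 1 / (1 + exp(−a(θ − b)))
P_1 = 1/(1+e^{-1.2019}) = 0.7689
P_2 = 1/(1+e^{1.1750}) = 0.2360
L = P_1 × P_2 = 0.7689 × 0.2360 = 0.18141

0.181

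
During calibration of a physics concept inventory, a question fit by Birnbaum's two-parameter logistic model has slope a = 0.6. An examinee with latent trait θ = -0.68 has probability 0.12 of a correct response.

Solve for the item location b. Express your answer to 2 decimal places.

2.64

P(θ) = 1 / (1 + exp(−a(θ − b)))
logit(0.12) = ln(0.12/0.88) = -1.9924
b = θ − logit/(a) = -0.68 − (-1.9924)/0.6000 = 2.6407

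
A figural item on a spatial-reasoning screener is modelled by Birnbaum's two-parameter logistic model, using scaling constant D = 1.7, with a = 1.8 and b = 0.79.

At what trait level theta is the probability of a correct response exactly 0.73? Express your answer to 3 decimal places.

1.115

P(theta) = 1 / (1 + exp(−D·a(theta − b)))
logit = ln(0.7300/0.2700) = 0.9946
theta = b + logit/(1.7·a) = 0.79 + 0.9946/3.0600 = 1.1150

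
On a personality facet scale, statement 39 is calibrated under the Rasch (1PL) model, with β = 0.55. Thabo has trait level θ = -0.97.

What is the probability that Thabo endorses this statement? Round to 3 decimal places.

P(θ) = 1 / (1 + exp(−(θ − β)))
Exponent: (-0.97 − 0.55) = -1.5200
1/(1 + e^{1.5200}) = 0.1795
P = 0.1795

0.179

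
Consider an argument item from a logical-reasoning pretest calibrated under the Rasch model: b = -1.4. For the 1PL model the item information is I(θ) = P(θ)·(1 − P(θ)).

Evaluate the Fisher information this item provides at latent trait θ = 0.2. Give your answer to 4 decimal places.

0.1398

P = 1/(1+e^{-1.6000}) = 0.8320
P(1−P) = 0.8320 × 0.1680 = 0.1398
I = P(1−P) = 0.13976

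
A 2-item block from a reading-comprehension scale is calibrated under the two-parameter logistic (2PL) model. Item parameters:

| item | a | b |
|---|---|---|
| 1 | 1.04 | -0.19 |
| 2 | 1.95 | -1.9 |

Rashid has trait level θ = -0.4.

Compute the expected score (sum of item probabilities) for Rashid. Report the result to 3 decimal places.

1.395

P(θ) = 1 / (1 + exp(−a(θ − b)))
P_1 = 1/(1+e^{0.2184}) = 0.4456
P_2 = 1/(1+e^{-2.9250}) = 0.9491
E[score] = 0.4456 + 0.9491 = 1.3947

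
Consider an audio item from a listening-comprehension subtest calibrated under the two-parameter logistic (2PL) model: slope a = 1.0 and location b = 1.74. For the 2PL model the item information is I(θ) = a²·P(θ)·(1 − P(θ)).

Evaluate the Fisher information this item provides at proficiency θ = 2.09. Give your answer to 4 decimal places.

P = 1/(1+e^{-0.3500}) = 0.5866
P(1−P) = 0.5866 × 0.4134 = 0.2425
I = a² × P(1−P) = 1.0² × 0.2425 = 0.24250

0.2425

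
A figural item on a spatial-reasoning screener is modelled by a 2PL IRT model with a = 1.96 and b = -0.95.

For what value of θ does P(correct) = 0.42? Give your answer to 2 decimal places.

-1.11

P(θ) = 1 / (1 + exp(−a(θ − b)))
logit = ln(0.4200/0.5800) = -0.3228
θ = b + logit/(a) = -0.95 + (-0.3228)/1.9600 = -1.1147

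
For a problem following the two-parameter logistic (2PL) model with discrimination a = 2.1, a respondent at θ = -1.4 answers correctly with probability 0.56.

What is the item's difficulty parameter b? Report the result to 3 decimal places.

-1.515

P(θ) = 1 / (1 + exp(−a(θ − b)))
logit(0.56) = ln(0.56/0.44) = 0.2412
b = θ − logit/(a) = -1.4 − 0.2412/2.1000 = -1.5148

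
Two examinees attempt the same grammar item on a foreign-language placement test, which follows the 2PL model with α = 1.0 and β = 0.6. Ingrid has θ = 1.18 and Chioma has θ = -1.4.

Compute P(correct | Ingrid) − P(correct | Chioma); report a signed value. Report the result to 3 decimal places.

P(θ) = 1 / (1 + exp(−α(θ − β)))
P(Ingrid) = 0.6411  [exponent 0.5800]
P(Chioma) = 0.1192  [exponent -2.0000]
Difference = 0.6411 − 0.1192 = 0.5219

0.522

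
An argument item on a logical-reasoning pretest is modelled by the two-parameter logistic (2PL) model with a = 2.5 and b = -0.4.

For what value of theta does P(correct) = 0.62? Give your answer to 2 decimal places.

P(theta) = 1 / (1 + exp(−a(theta − b)))
logit = ln(0.6200/0.3800) = 0.4895
theta = b + logit/(a) = -0.4 + 0.4895/2.5000 = -0.2042

-0.20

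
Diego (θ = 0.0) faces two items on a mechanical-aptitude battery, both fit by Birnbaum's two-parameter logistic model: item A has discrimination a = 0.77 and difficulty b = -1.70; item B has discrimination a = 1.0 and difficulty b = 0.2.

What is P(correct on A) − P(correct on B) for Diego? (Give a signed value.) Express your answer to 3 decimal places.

0.337

P(θ) = 1 / (1 + exp(−a(θ − b)))
P_A = 0.7873
P_B = 0.4502
P_A − P_B = 0.3372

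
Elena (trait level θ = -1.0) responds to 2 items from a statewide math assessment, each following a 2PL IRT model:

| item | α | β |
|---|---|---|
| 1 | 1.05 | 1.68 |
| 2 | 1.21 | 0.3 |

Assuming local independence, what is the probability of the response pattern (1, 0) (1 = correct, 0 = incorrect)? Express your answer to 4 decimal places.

0.0469

P(θ) = 1 / (1 + exp(−α(θ − β)))
P_1 = 1/(1+e^{2.8140}) = 0.0566
P_2 = 1/(1+e^{1.5730}) = 0.1718
L = P_1 × (1−P_2) = 0.0566 × 0.8282 = 0.04685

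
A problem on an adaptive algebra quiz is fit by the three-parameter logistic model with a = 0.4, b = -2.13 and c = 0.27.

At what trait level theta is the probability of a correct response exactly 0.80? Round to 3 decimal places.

P(theta) = c + (1 − c) · 1 / (1 + exp(−a(theta − b)))
Remove guessing floor: (0.80 − 0.27)/(1 − 0.27) = 0.7260
logit = ln(0.7260/0.2740) = 0.9746
theta = b + logit/(a) = -2.13 + 0.9746/0.4000 = 0.3064

0.306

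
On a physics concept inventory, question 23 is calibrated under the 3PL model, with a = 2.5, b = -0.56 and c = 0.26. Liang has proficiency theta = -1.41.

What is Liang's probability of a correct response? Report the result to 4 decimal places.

P(theta) = c + (1 − c) · 1 / (1 + exp(−a(theta − b)))
Exponent: 2.5 × (-1.41 − (-0.56)) = -2.1250
1/(1 + e^{2.1250}) = 0.1067
P = 0.26 + 0.74 × 0.1067 = 0.3390

0.3390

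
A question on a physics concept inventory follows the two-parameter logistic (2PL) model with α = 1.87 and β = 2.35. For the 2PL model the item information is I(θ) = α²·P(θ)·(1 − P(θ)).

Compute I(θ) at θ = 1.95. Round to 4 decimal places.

P = 1/(1+e^{0.7480}) = 0.3213
P(1−P) = 0.3213 × 0.6787 = 0.2181
I = α² × P(1−P) = 1.87² × 0.2181 = 0.76250

0.7625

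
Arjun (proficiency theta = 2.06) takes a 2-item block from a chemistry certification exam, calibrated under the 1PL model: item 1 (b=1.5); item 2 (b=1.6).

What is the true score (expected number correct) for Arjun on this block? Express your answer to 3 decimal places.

P(theta) = 1 / (1 + exp(−(theta − b)))
P_1 = 1/(1+e^{-0.5600}) = 0.6365
P_2 = 1/(1+e^{-0.4600}) = 0.6130
E[score] = 0.6365 + 0.6130 = 1.2495

1.249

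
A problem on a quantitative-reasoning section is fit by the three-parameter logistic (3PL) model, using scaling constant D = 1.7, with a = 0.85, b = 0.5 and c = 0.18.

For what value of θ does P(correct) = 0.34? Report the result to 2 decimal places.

-0.48

P(θ) = c + (1 − c) · 1 / (1 + exp(−D·a(θ − b)))
Remove guessing floor: (0.34 − 0.18)/(1 − 0.18) = 0.1951
logit = ln(0.1951/0.8049) = -1.4171
θ = b + logit/(1.7·a) = 0.5 + (-1.4171)/1.4450 = -0.4807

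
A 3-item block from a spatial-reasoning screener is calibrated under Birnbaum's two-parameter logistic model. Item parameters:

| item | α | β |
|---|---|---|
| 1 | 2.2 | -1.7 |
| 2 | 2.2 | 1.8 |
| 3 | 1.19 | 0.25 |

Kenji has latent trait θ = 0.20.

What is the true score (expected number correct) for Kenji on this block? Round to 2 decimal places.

P(θ) = 1 / (1 + exp(−α(θ − β)))
P_1 = 1/(1+e^{-4.1800}) = 0.9849
P_2 = 1/(1+e^{3.5200}) = 0.0287
P_3 = 1/(1+e^{0.0595}) = 0.4851
E[score] = 0.9849 + 0.0287 + 0.4851 = 1.4988

1.50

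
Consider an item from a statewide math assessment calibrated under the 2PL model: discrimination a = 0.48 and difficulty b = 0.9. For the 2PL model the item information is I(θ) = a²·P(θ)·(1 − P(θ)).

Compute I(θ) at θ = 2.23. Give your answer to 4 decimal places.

P = 1/(1+e^{-0.6384}) = 0.6544
P(1−P) = 0.6544 × 0.3456 = 0.2262
I = a² × P(1−P) = 0.48² × 0.2262 = 0.05211

0.0521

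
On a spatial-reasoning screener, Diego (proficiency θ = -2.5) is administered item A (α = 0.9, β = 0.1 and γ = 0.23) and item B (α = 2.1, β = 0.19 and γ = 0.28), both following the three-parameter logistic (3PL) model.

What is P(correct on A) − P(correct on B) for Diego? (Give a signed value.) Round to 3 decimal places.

0.015

P(θ) = γ + (1 − γ) · 1 / (1 + exp(−α(θ − β)))
P_A = 0.2977
P_B = 0.2825
P_A − P_B = 0.0151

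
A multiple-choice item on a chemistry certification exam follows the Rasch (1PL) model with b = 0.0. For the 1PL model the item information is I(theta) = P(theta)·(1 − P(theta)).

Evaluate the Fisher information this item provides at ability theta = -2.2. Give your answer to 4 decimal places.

0.0898

P = 1/(1+e^{2.2000}) = 0.0998
P(1−P) = 0.0998 × 0.9002 = 0.0898
I = P(1−P) = 0.08980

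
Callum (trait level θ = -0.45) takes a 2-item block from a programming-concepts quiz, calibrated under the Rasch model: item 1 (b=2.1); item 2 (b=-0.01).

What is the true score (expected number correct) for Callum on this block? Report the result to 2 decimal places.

0.46

P(θ) = 1 / (1 + exp(−(θ − b)))
P_1 = 1/(1+e^{2.5500}) = 0.0724
P_2 = 1/(1+e^{0.4400}) = 0.3917
E[score] = 0.0724 + 0.3917 = 0.4642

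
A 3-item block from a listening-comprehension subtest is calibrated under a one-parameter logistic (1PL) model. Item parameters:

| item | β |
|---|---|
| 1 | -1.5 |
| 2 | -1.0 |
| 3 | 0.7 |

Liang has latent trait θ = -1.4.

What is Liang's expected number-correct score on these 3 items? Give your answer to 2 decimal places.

P(θ) = 1 / (1 + exp(−(θ − β)))
P_1 = 1/(1+e^{-0.1000}) = 0.5250
P_2 = 1/(1+e^{0.4000}) = 0.4013
P_3 = 1/(1+e^{2.1000}) = 0.1091
E[score] = 0.5250 + 0.4013 + 0.1091 = 1.0354

1.04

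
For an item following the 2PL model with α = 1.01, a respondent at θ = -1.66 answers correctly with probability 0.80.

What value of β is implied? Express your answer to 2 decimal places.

-3.03

P(θ) = 1 / (1 + exp(−α(θ − β)))
logit(0.80) = ln(0.80/0.20) = 1.3863
β = θ − logit/(α) = -1.66 − 1.3863/1.0100 = -3.0326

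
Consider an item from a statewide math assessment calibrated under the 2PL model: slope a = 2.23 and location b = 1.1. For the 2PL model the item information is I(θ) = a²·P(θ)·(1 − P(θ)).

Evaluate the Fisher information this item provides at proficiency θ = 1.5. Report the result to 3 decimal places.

1.025

P = 1/(1+e^{-0.8920}) = 0.7093
P(1−P) = 0.7093 × 0.2907 = 0.2062
I = a² × P(1−P) = 2.23² × 0.2062 = 1.02537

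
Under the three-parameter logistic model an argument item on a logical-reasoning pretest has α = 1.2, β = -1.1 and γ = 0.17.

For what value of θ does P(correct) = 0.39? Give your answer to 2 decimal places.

P(θ) = γ + (1 − γ) · 1 / (1 + exp(−α(θ − β)))
Remove guessing floor: (0.39 − 0.17)/(1 − 0.17) = 0.2651
logit = ln(0.2651/0.7349) = -1.0198
θ = β + logit/(α) = -1.1 + (-1.0198)/1.2000 = -1.9499

-1.95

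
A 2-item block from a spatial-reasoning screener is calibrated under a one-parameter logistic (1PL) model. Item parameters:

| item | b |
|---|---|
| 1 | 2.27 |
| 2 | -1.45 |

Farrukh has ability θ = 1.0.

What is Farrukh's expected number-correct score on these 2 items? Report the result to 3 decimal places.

P(θ) = 1 / (1 + exp(−(θ − b)))
P_1 = 1/(1+e^{1.2700}) = 0.2193
P_2 = 1/(1+e^{-2.4500}) = 0.9206
E[score] = 0.2193 + 0.9206 = 1.1398

1.140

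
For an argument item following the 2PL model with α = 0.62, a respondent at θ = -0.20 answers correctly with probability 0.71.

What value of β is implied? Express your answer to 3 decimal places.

-1.644

P(θ) = 1 / (1 + exp(−α(θ − β)))
logit(0.71) = ln(0.71/0.29) = 0.8954
β = θ − logit/(α) = -0.20 − 0.8954/0.6200 = -1.6442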